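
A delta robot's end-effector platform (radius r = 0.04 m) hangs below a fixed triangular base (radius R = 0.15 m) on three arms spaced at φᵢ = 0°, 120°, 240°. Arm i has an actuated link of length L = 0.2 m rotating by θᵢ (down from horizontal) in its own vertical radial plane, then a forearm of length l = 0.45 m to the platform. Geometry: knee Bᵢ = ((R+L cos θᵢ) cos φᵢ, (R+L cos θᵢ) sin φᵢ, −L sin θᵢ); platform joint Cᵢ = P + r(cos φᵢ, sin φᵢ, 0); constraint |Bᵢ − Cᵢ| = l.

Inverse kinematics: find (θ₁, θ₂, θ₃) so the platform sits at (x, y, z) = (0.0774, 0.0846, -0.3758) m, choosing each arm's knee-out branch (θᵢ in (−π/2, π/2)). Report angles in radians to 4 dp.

arm 1 (φ=0.0°): x'=0.0774, y'=0.0846
  A=0.0326, B=-0.3758, C=(l²−L²−A²−y'²−z²)/(2L)=0.0326
  √(A²+B²)=0.3772;  θ1 = -1.4843+1.4842 ≈ -0.0001
rotate P by −φ2: (0.0346, -0.1093, -0.3758)
  A cos θ + B sin θ = C:  0.0754·cos θ + -0.3758·sin θ = 0.0091
  γ=atan2(-0.3758,0.0754)=-1.3727;  ψ=arccos(0.0237)=1.5471;  θ2=γ+ψ≈0.1744
rotate P by −φ3: (-0.1120, 0.0247, -0.3758)
  A cos θ + B sin θ = C:  0.2220·cos θ + -0.3758·sin θ = -0.0715
  √(A²+B²)=0.4365;  θ3 = -1.0373+1.7354 ≈ 0.6981

θ₁ = -0.0001, θ₂ = 0.1744, θ₃ = 0.6981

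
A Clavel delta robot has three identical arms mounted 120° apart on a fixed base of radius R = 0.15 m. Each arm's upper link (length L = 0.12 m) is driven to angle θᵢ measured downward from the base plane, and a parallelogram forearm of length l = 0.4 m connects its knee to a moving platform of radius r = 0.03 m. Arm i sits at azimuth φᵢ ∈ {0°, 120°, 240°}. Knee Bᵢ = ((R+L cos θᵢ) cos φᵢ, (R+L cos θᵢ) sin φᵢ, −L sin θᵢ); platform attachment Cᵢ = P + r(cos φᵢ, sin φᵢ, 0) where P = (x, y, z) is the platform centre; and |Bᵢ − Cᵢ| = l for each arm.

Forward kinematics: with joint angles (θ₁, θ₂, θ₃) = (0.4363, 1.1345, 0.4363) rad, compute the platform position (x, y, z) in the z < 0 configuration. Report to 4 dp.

(0.0527, -0.0914, -0.3981)

φ1=0.0°: virtual centre (0.2288, 0.0000, -0.0507), radius l
φ2=120.0°: virtual centre (-0.0854, 0.1478, -0.1088), radius l
O3 = (0.2288·cos240.0°, 0.2288·sin240.0°, -0.0507) = (-0.1144, -0.1981, -0.0507)
|O₂|²−|O₁|² = -0.0139;  |O₃|²−|O₁|² = 0.0000
plane₁₂: -0.6282x+0.2957y+-0.1161z = -0.0139
Cramer: x(z) = 0.0122-0.1018z;  y(z) = -0.0212+0.1763z
into |P−O₁|² = l²: 1.0415z² + 0.1380z + -0.1101 = 0;  Δ = 0.4777;  z = -0.3981 or 0.2655 → z<0 root = -0.3981
x = 0.0527, y = -0.0914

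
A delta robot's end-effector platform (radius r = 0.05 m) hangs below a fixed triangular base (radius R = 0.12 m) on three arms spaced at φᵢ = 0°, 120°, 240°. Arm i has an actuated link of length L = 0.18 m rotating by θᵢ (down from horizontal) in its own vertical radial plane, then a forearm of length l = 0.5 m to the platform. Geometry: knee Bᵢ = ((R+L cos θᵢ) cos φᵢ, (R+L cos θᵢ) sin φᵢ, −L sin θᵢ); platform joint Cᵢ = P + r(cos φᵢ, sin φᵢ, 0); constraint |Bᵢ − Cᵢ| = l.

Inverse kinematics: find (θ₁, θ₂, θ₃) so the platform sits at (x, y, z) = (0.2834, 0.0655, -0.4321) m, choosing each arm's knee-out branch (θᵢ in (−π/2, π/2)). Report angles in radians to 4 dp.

θ₁ = -0.3493, θ₂ = 0.7852, θ₃ = 1.0472

φ1=0.0° → target in arm frame (0.2834, 0.0655)
  A cos θ + B sin θ = C:  -0.2134·cos θ + -0.4321·sin θ = -0.0526
  θ1 = atan2(B,A) + arccos(C/0.4819) = -0.3493
rotate P by −φ2: (-0.0850, -0.2782, -0.4321)
  A cos θ + B sin θ = C:  0.1550·cos θ + -0.4321·sin θ = -0.1959
  θ2 = atan2(B,A) + arccos(C/0.4591) = 0.7852
arm 3 (φ=240.0°): x'=-0.1984, y'=0.2127
  e−x'=0.2684;  (l²−L²−(e−x')²−y'²−z²)/2L = -0.2400
  θ3 = atan2(B,A) + arccos(C/0.5087) = 1.0472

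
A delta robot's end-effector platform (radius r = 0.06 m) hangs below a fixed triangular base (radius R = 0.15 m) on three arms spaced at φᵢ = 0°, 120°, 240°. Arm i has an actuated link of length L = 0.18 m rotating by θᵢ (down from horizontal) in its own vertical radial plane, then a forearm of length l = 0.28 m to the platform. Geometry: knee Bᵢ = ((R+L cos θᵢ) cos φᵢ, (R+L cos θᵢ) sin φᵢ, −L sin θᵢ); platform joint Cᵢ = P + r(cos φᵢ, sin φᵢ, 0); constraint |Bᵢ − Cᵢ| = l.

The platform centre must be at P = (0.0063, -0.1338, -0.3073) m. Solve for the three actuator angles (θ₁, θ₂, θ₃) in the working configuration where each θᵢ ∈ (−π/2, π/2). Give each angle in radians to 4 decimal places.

φ1=0.0° → target in arm frame (0.0063, -0.1338)
  A cos θ + B sin θ = C:  0.0837·cos θ + -0.3073·sin θ = -0.2037
  γ=atan2(-0.3073,0.0837)=-1.3049;  ψ=arccos(-0.6397)=2.2648;  θ1=γ+ψ≈0.9600
φ2=120.0° → target in arm frame (-0.1190, 0.0614)
  A=0.2090, B=-0.3073, C=(l²−L²−A²−y'²−z²)/(2L)=-0.2664
  √(A²+B²)=0.3717;  θ2 = -0.9735+2.3700 ≈ 1.3965
rotate P by −φ3: (0.1127, 0.0724, -0.3073)
  A=-0.0227, B=-0.3073, C=(l²−L²−A²−y'²−z²)/(2L)=-0.1505
  γ=atan2(-0.3073,-0.0227)=-1.6446;  ψ=arccos(-0.4885)=2.0811;  θ3=γ+ψ≈0.4365

θ₁ = 0.9600, θ₂ = 1.3965, θ₃ = 0.4365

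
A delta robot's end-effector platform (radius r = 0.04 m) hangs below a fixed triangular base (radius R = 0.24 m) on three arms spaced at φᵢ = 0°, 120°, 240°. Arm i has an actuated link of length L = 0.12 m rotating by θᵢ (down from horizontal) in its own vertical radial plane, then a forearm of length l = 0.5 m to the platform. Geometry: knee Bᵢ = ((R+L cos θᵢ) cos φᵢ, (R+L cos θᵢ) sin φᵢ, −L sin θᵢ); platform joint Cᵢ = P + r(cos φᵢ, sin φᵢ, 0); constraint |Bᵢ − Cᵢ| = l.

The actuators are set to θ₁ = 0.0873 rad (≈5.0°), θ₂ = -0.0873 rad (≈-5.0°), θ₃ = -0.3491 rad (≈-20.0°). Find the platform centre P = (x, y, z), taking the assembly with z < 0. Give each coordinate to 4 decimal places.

(-0.0268, -0.0184, -0.3706)

φ1=0.0°: virtual centre (0.3195, 0.0000, -0.0105), radius l
arm 2 at φ=120.0°: (R−r)+L cos θ2 = 0.3195;  O2 = (-0.1598, 0.2767, 0.0105)
arm 3 at φ=240.0°: (R−r)+L cos θ3 = 0.3128;  O3 = (-0.1564, -0.2709, 0.0410)
|O₂|²−|O₁|² = 0.0000;  |O₃|²−|O₁|² = -0.0027
[-0.9586 0.5535 0.0419]·P = 0.0000;  [-0.9518 -0.5417 0.1030]·P = -0.0027
Cramer: x(z) = 0.0014+0.0762z;  y(z) = 0.0025+0.0563z
into |P−O₁|² = l²: 1.0090z² + -0.0273z + -0.1487 = 0;  Δ = 0.6008;  z = -0.3706 or 0.3976 → z<0 root = -0.3706
x = -0.0268, y = -0.0184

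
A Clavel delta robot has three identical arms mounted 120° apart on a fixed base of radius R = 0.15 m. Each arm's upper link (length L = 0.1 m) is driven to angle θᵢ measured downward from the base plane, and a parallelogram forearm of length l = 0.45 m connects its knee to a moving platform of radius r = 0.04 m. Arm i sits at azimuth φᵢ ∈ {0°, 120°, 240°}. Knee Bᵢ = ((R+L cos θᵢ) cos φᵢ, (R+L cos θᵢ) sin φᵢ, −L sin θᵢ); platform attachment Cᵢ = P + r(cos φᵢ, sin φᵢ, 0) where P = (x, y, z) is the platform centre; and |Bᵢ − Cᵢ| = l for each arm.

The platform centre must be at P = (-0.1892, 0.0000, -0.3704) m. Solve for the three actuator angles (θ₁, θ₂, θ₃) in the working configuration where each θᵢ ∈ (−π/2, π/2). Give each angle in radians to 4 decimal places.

φ1=0.0° → target in arm frame (-0.1892, 0.0000)
  A=0.2992, B=-0.3704, C=(l²−L²−A²−y'²−z²)/(2L)=-0.1711
  γ=atan2(-0.3704,0.2992)=-0.8913;  ψ=arccos(-0.3593)=1.9383;  θ1=γ+ψ≈1.0470
φ2=120.0° → target in arm frame (0.0946, 0.1639)
  e−x'=0.0154;  (l²−L²−(e−x')²−y'²−z²)/2L = 0.1411
  √(A²+B²)=0.3707;  θ2 = -1.5292+1.1804 ≈ -0.3489
arm 3 (φ=240.0°): x'=0.0946, y'=-0.1639
  e−x'=0.0154;  (l²−L²−(e−x')²−y'²−z²)/2L = 0.1411
  θ3 = atan2(B,A) + arccos(C/0.3707) = -0.3489

θ₁ = 1.0470, θ₂ = -0.3489, θ₃ = -0.3489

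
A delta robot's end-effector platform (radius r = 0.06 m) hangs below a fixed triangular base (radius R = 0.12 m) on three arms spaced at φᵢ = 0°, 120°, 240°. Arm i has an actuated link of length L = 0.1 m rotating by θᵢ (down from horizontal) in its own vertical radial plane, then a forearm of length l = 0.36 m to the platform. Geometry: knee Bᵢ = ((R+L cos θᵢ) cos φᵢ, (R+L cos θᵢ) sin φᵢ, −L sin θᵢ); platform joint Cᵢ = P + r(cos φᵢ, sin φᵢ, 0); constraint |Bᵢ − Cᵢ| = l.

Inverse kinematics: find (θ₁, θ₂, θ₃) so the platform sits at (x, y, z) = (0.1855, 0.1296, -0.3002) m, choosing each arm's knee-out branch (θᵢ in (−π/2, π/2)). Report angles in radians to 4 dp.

θ₁ = -0.3488, θ₂ = 0.5233, θ₃ = 1.3963

arm 1 (φ=0.0°): x'=0.1855, y'=0.1296
  A=-0.1255, B=-0.3002, C=(l²−L²−A²−y'²−z²)/(2L)=-0.0153
  γ=atan2(-0.3002,-0.1255)=-1.9668;  ψ=arccos(-0.0471)=1.6179;  θ1=γ+ψ≈-0.3488
arm 2 (φ=120.0°): x'=0.0195, y'=-0.2254
  A cos θ + B sin θ = C:  0.0405·cos θ + -0.3002·sin θ = -0.1149
  γ=atan2(-0.3002,0.0405)=-1.4367;  ψ=arccos(-0.3794)=1.9600;  θ2=γ+ψ≈0.5233
rotate P by −φ3: (-0.2050, 0.0958, -0.3002)
  e−x'=0.2650;  (l²−L²−(e−x')²−y'²−z²)/2L = -0.2496
  θ3 = atan2(B,A) + arccos(C/0.4004) = 1.3963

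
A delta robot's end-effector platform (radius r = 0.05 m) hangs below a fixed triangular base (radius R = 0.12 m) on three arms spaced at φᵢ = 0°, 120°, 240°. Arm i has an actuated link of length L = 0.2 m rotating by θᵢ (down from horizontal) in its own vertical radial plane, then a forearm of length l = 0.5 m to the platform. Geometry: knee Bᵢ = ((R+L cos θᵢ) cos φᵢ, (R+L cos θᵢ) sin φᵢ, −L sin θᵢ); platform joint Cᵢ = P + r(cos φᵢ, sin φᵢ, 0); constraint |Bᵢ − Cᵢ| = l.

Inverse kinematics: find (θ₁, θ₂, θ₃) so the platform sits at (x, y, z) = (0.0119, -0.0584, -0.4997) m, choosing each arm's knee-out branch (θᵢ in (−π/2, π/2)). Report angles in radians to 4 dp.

rotate P by −φ1: (0.0119, -0.0584, -0.4997)
  A cos θ + B sin θ = C:  0.0581·cos θ + -0.4997·sin θ = -0.1162
  γ=atan2(-0.4997,0.0581)=-1.4550;  ψ=arccos(-0.2310)=1.8039;  θ1=γ+ψ≈0.3489
arm 2 (φ=120.0°): x'=-0.0565, y'=0.0189
  A=0.1265, B=-0.4997, C=(l²−L²−A²−y'²−z²)/(2L)=-0.1402
  √(A²+B²)=0.5155;  θ2 = -1.3228+1.8462 ≈ 0.5234
rotate P by −φ3: (0.0446, 0.0395, -0.4997)
  e−x'=0.0254;  (l²−L²−(e−x')²−y'²−z²)/2L = -0.1048
  θ3 = atan2(B,A) + arccos(C/0.5003) = 0.2617

θ₁ = 0.3489, θ₂ = 0.5234, θ₃ = 0.2617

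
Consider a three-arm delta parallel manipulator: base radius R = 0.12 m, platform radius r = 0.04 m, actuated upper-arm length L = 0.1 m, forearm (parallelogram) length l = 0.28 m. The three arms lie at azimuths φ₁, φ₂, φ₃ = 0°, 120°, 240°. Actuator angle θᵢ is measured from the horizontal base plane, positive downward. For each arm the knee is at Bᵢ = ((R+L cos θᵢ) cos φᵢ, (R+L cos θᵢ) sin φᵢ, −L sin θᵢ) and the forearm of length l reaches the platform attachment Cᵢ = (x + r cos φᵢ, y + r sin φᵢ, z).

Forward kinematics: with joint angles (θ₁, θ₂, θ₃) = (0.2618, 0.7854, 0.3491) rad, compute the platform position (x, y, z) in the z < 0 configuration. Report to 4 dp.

φ1=0.0°: virtual centre (0.1766, 0.0000, -0.0259), radius l
arm 2 at φ=120.0°: (R−r)+L cos θ2 = 0.1507;  centre 2 = (-0.0754, 0.1305, -0.0707)
φ3=240.0°: virtual centre (-0.0870, -0.1507, -0.0342), radius l
eliminate P² terms by subtracting sphere 1 from 2 and 3
[-0.5039 0.2610 -0.0897]·P = -0.0041;  [-0.5272 -0.3013 -0.0166]·P = -0.0004
det = 0.2894;  x = 0.0047+-0.1084z,  y = -0.0068+0.1343z
quadratic in z: (1.0298)z²+(0.0872)z+(-0.0481)=0, √Δ=0.4537 → z ∈ {-0.2626, 0.1780}; z = -0.2626 (taking z<0)
x = 0.0331, y = -0.0421

(0.0331, -0.0421, -0.2626)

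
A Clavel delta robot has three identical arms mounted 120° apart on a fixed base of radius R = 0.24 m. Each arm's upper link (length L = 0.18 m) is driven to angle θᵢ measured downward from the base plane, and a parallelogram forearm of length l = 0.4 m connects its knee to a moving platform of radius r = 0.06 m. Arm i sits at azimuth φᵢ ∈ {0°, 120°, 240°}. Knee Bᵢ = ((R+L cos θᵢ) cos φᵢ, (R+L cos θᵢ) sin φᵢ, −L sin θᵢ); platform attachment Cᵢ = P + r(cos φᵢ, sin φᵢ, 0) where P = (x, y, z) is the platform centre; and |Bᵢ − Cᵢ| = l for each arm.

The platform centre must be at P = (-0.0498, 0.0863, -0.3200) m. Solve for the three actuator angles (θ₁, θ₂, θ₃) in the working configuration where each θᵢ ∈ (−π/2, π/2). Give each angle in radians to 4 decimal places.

θ₁ = 0.8725, θ₂ = 0.0876, θ₃ = 0.8727

rotate P by −φ1: (-0.0498, 0.0863, -0.3200)
  A=0.2298, B=-0.3200, C=(l²−L²−A²−y'²−z²)/(2L)=-0.0974
  θ1 = atan2(B,A) + arccos(C/0.3940) = 0.8725
φ2=120.0° → target in arm frame (0.0996, 0.0000)
  A cos θ + B sin θ = C:  0.0804·cos θ + -0.3200·sin θ = 0.0521
  √(A²+B²)=0.3299;  θ2 = -1.3248+1.4123 ≈ 0.0876
rotate P by −φ3: (-0.0498, -0.0863, -0.3200)
  A=0.2298, B=-0.3200, C=(l²−L²−A²−y'²−z²)/(2L)=-0.0974
  γ=atan2(-0.3200,0.2298)=-0.9479;  ψ=arccos(-0.2473)=1.8206;  θ3=γ+ψ≈0.8727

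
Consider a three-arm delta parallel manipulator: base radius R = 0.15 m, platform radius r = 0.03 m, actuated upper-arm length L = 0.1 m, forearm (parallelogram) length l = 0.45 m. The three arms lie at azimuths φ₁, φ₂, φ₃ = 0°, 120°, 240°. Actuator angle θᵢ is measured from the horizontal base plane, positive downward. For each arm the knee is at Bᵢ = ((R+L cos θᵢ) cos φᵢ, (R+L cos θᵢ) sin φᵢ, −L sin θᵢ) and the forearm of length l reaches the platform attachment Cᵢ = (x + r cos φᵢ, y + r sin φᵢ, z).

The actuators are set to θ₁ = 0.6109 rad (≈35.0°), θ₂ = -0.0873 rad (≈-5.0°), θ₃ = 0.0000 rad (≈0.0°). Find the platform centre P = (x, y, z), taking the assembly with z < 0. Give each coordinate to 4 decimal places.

(-0.0866, 0.0091, -0.4026)

S1 = (0.2019·cos0.0°, 0.2019·sin0.0°, -0.0574) = (0.2019, 0.0000, -0.0574)
S2 = (0.2196·cos120.0°, 0.2196·sin120.0°, 0.0087) = (-0.1098, 0.1902, 0.0087)
φ3=240.0°: virtual centre (-0.1100, -0.1905, 0.0000), radius l
subtract pairs → two planes through P
plane₁₂: -0.6234x+0.3804y+0.1322z = 0.0042
det = 0.4749;  x = -0.0069+0.1979z,  y = -0.0001+-0.0230z
sphere 1 gives Az²+Bz+C=0 with A=1.0397, B=0.0321, C=-0.1556;  B²−4AC=0.6482;  roots -0.4026, 0.3718;  negative root z = -0.4026
x = -0.0866, y = 0.0091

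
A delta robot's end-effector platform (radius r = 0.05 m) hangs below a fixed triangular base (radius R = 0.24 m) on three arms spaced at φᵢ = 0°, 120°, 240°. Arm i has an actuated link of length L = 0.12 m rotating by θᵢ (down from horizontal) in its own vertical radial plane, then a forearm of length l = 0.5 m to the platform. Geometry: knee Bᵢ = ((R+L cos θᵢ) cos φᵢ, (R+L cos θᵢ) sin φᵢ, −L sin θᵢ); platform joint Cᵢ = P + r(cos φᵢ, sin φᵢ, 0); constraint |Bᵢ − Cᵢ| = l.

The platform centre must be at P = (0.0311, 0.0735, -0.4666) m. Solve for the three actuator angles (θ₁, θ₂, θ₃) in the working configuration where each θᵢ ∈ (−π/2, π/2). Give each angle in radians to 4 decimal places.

arm 1 (φ=0.0°): x'=0.0311, y'=0.0735
  A=0.1589, B=-0.4666, C=(l²−L²−A²−y'²−z²)/(2L)=-0.0532
  √(A²+B²)=0.4929;  θ1 = -1.2426+1.6789 ≈ 0.4364
φ2=120.0° → target in arm frame (0.0481, -0.0637)
  A=0.1419, B=-0.4666, C=(l²−L²−A²−y'²−z²)/(2L)=-0.0263
  γ=atan2(-0.4666,0.1419)=-1.2756;  ψ=arccos(-0.0539)=1.6247;  θ2=γ+ψ≈0.3491
rotate P by −φ3: (-0.0792, -0.0098, -0.4666)
  A=0.2692, B=-0.4666, C=(l²−L²−A²−y'²−z²)/(2L)=-0.2278
  θ3 = atan2(B,A) + arccos(C/0.5387) = 0.9600

θ₁ = 0.4364, θ₂ = 0.3491, θ₃ = 0.9600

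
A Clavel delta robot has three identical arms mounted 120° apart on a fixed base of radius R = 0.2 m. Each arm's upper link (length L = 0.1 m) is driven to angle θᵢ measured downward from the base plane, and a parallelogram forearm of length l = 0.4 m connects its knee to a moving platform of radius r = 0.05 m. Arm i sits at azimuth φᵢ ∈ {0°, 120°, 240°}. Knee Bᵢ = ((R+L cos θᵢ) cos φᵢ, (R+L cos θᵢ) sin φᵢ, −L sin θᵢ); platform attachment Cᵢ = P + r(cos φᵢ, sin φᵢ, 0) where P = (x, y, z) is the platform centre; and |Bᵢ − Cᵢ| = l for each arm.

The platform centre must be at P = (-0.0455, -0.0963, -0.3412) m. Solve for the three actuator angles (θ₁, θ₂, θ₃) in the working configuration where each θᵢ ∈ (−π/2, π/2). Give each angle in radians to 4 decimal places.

θ₁ = 0.6981, θ₂ = 0.7853, θ₃ = -0.3491

φ1=0.0° → target in arm frame (-0.0455, -0.0963)
  e−x'=0.1955;  (l²−L²−(e−x')²−y'²−z²)/2L = -0.0696
  √(A²+B²)=0.3932;  θ1 = -1.0505+1.7486 ≈ 0.6981
φ2=120.0° → target in arm frame (-0.0606, 0.0876)
  e−x'=0.2106;  (l²−L²−(e−x')²−y'²−z²)/2L = -0.0923
  √(A²+B²)=0.4010;  θ2 = -1.0177+1.8030 ≈ 0.7853
φ3=240.0° → target in arm frame (0.1061, 0.0087)
  A=0.0439, B=-0.3412, C=(l²−L²−A²−y'²−z²)/(2L)=0.1579
  γ=atan2(-0.3412,0.0439)=-1.4430;  ψ=arccos(0.4590)=1.0939;  θ3=γ+ψ≈-0.3491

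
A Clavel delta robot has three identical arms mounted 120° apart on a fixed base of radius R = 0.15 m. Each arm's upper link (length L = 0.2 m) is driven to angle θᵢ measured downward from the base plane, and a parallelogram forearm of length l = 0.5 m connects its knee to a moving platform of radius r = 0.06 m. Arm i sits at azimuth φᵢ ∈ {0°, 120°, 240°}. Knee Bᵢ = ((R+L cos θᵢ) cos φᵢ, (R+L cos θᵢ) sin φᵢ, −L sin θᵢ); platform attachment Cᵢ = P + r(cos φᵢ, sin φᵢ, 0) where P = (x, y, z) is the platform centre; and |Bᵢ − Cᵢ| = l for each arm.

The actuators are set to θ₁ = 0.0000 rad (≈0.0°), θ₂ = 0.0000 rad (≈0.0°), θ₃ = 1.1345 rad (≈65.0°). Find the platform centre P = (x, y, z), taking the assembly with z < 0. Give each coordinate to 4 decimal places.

φ1=0.0°: virtual centre (0.2900, 0.0000, 0.0000), radius l
centre 2 = (0.2900·cos120.0°, 0.2900·sin120.0°, 0.0000) = (-0.1450, 0.2511, 0.0000)
arm 3 at φ=240.0°: ρ3 = 0.1745;  centre 3 = (-0.0873, -0.1511, -0.1813)
subtract pairs → two planes through P
plane₁₂: -0.8700x+0.5023y+0.0000z = 0.0000
Cramer: x(z) = 0.0163-0.2837z;  y(z) = 0.0282-0.4913z
quadratic in z: (1.3218)z²+(0.1276)z+(-0.1743)=0, √Δ=0.9684 → z ∈ {-0.4146, 0.3180}; z = -0.4146 (taking z<0)
x = 0.1339, y = 0.2318

(0.1339, 0.2318, -0.4146)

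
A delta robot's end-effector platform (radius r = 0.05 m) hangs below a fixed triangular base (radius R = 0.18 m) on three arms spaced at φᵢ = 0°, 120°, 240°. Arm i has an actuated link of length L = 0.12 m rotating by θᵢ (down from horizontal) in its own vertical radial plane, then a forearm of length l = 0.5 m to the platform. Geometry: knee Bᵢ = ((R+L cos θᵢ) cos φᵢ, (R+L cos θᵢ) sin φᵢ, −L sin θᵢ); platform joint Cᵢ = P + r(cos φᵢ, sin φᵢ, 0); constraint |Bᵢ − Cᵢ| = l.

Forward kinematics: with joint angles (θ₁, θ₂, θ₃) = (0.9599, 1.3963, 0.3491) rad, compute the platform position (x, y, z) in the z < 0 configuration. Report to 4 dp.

(-0.0117, -0.1524, -0.5254)

O1 = (0.1988·cos0.0°, 0.1988·sin0.0°, -0.0983) = (0.1988, 0.0000, -0.0983)
O2 = (0.1508·cos120.0°, 0.1508·sin120.0°, -0.1182) = (-0.0754, 0.1306, -0.1182)
arm 3 at φ=240.0°: (R−r)+L cos θ3 = 0.2428;  O3 = (-0.1214, -0.2102, -0.0410)
|O₂|²−|O₁|² = -0.0125;  |O₃|²−|O₁|² = 0.0114
plane₁₂: -0.5485x+0.2613y+-0.0398z = -0.0125
det = 0.3979;  x = 0.0057+0.0332z,  y = -0.0358+0.2218z
into |P−O₁|² = l²: 1.0503z² + 0.1679z + -0.2017 = 0;  Δ = 0.8758;  z = -0.5254 or 0.3656 → z<0 root = -0.5254
x = -0.0117, y = -0.1524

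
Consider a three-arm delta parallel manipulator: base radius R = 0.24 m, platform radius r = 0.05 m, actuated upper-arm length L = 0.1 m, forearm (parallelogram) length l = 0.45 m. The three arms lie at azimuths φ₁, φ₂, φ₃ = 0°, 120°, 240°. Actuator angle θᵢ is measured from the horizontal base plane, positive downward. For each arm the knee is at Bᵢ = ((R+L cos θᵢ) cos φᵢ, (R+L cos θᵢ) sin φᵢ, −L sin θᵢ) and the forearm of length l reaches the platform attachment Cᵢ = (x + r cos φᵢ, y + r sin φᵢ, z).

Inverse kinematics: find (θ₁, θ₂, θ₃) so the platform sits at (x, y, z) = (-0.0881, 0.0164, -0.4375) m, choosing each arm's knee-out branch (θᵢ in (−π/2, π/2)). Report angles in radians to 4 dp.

rotate P by −φ1: (-0.0881, 0.0164, -0.4375)
  e−x'=0.2781;  (l²−L²−(e−x')²−y'²−z²)/2L = -0.3826
  γ=atan2(-0.4375,0.2781)=-1.0046;  ψ=arccos(-0.7380)=2.4009;  θ1=γ+ψ≈1.3963
arm 2 (φ=120.0°): x'=0.0583, y'=0.0681
  e−x'=0.1317;  (l²−L²−(e−x')²−y'²−z²)/2L = -0.1045
  θ2 = atan2(B,A) + arccos(C/0.4569) = 0.5233
φ3=240.0° → target in arm frame (0.0298, -0.0845)
  A cos θ + B sin θ = C:  0.1602·cos θ + -0.4375·sin θ = -0.1585
  √(A²+B²)=0.4659;  θ3 = -1.2199+1.9179 ≈ 0.6980

θ₁ = 1.3963, θ₂ = 0.5233, θ₃ = 0.6980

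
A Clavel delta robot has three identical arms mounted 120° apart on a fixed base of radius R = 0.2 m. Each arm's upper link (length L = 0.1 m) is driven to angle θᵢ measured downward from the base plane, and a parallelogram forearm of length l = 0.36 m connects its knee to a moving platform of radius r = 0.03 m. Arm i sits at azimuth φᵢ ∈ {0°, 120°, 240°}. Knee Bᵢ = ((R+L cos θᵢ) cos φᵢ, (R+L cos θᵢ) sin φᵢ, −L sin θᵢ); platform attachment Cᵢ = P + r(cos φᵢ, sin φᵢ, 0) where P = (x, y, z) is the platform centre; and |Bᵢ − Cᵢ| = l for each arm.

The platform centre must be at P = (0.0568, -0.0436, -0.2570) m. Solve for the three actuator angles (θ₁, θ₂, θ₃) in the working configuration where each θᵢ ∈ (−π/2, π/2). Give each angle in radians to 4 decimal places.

φ1=0.0° → target in arm frame (0.0568, -0.0436)
  A cos θ + B sin θ = C:  0.1132·cos θ + -0.2570·sin θ = 0.1942
  √(A²+B²)=0.2808;  θ1 = -1.1559+0.8073 ≈ -0.3486
rotate P by −φ2: (-0.0662, -0.0274, -0.2570)
  A=0.2362, B=-0.2570, C=(l²−L²−A²−y'²−z²)/(2L)=-0.0149
  √(A²+B²)=0.3490;  θ2 = -0.8276+1.6134 ≈ 0.7857
arm 3 (φ=240.0°): x'=0.0094, y'=0.0710
  e−x'=0.1606;  (l²−L²−(e−x')²−y'²−z²)/2L = 0.1135
  γ=atan2(-0.2570,0.1606)=-1.0122;  ψ=arccos(0.3746)=1.1868;  θ3=γ+ψ≈0.1747

θ₁ = -0.3486, θ₂ = 0.7857, θ₃ = 0.1747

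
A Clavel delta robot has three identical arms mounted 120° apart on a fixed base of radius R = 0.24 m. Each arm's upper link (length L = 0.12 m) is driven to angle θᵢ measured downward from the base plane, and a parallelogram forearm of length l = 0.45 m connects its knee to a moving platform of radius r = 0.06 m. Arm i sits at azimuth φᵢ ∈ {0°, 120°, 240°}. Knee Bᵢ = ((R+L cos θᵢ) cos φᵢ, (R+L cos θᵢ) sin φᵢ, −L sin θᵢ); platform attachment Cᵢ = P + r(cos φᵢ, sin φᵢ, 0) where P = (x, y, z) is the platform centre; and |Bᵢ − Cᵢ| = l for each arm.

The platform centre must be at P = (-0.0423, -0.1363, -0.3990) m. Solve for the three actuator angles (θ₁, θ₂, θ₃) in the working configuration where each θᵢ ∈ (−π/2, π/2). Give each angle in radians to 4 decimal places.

θ₁ = 0.8730, θ₂ = 1.1349, θ₃ = -0.1742

arm 1 (φ=0.0°): x'=-0.0423, y'=-0.1363
  A=0.2223, B=-0.3990, C=(l²−L²−A²−y'²−z²)/(2L)=-0.1629
  γ=atan2(-0.3990,0.2223)=-1.0625;  ψ=arccos(-0.3567)=1.9355;  θ1=γ+ψ≈0.8730
rotate P by −φ2: (-0.0969, 0.1048, -0.3990)
  A cos θ + B sin θ = C:  0.2769·cos θ + -0.3990·sin θ = -0.2448
  θ2 = atan2(B,A) + arccos(C/0.4857) = 1.1349
arm 3 (φ=240.0°): x'=0.1392, y'=0.0315
  A cos θ + B sin θ = C:  0.0408·cos θ + -0.3990·sin θ = 0.1093
  θ3 = atan2(B,A) + arccos(C/0.4011) = -0.1742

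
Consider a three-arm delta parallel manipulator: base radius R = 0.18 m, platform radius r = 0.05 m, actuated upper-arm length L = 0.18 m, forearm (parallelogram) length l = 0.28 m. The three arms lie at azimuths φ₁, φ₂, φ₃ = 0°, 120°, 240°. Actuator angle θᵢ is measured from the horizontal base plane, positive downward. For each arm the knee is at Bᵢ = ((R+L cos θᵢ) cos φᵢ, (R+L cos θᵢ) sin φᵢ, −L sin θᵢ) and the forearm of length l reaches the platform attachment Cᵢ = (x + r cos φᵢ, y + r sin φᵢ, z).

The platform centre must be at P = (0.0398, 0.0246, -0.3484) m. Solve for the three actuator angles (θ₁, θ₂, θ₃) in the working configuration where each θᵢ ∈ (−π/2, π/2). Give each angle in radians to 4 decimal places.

φ1=0.0° → target in arm frame (0.0398, 0.0246)
  A=0.0902, B=-0.3484, C=(l²−L²−A²−y'²−z²)/(2L)=-0.2337
  γ=atan2(-0.3484,0.0902)=-1.3175;  ψ=arccos(-0.6493)=2.2775;  θ1=γ+ψ≈0.9600
rotate P by −φ2: (0.0014, -0.0468, -0.3484)
  A=0.1286, B=-0.3484, C=(l²−L²−A²−y'²−z²)/(2L)=-0.2614
  √(A²+B²)=0.3714;  θ2 = -1.2172+2.3517 ≈ 1.1345
arm 3 (φ=240.0°): x'=-0.0412, y'=0.0222
  e−x'=0.1712;  (l²−L²−(e−x')²−y'²−z²)/2L = -0.2922
  γ=atan2(-0.3484,0.1712)=-1.1141;  ψ=arccos(-0.7527)=2.4229;  θ3=γ+ψ≈1.3089

θ₁ = 0.9600, θ₂ = 1.1345, θ₃ = 1.3089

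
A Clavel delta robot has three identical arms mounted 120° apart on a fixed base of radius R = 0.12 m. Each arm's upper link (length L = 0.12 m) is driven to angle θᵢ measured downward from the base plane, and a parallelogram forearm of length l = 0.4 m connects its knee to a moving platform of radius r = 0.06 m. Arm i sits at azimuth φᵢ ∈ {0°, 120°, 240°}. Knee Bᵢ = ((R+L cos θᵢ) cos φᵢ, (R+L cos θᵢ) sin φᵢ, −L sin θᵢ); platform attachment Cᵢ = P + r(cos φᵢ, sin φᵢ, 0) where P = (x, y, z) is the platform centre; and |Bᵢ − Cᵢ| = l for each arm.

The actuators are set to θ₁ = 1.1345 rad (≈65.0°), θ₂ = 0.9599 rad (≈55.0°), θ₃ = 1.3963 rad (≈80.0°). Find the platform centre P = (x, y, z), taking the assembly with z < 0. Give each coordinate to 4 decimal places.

arm 1 at φ=0.0°: (R−r)+L cos θ1 = 0.1107;  O1 = (0.1107, 0.0000, -0.1088)
φ2=120.0°: virtual centre (-0.0644, 0.1116, -0.0983), radius l
φ3=240.0°: virtual centre (-0.0404, -0.0700, -0.1182), radius l
eliminate P² terms by subtracting sphere 1 from 2 and 3
plane₁₂: -0.3503x+0.2231y+0.0209z = 0.0022
Cramer: x(z) = 0.0043-0.0109z;  y(z) = 0.0164-0.1109z
sphere 1 gives Az²+Bz+C=0 with A=1.0124, B=0.2162, C=-0.1366;  B²−4AC=0.5998;  roots -0.4893, 0.2757;  negative root z = -0.4893
x = 0.0096, y = 0.0707

(0.0096, 0.0707, -0.4893)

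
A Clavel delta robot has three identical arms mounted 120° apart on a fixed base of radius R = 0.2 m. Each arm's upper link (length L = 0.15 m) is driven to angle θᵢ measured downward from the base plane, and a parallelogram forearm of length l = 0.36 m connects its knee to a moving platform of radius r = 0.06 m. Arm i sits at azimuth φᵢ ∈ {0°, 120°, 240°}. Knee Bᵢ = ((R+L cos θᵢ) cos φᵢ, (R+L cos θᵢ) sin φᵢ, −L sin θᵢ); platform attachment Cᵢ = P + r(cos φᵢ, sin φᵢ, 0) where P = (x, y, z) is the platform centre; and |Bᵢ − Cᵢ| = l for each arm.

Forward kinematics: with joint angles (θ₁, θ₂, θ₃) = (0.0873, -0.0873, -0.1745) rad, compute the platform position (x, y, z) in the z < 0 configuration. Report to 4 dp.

φ1=0.0°: virtual centre (0.2894, 0.0000, -0.0131), radius l
φ2=120.0°: virtual centre (-0.1447, 0.2507, 0.0131), radius l
arm 3 at φ=240.0°: ρ3 = 0.2877;  S3 = (-0.1439, -0.2492, 0.0260)
subtract pairs → two planes through P
[-0.8683 0.5013 0.0523]·P = 0.0000;  [-0.8666 -0.4983 0.0782]·P = -0.0005
det = 0.8671;  x = 0.0003+0.0753z,  y = 0.0005+0.0261z
quadratic in z: (1.0063)z²+(-0.0174)z+(-0.0458)=0, √Δ=0.4298 → z ∈ {-0.2049, 0.2222}; z = -0.2049 (taking z<0)
x = -0.0152, y = -0.0049

(-0.0152, -0.0049, -0.2049)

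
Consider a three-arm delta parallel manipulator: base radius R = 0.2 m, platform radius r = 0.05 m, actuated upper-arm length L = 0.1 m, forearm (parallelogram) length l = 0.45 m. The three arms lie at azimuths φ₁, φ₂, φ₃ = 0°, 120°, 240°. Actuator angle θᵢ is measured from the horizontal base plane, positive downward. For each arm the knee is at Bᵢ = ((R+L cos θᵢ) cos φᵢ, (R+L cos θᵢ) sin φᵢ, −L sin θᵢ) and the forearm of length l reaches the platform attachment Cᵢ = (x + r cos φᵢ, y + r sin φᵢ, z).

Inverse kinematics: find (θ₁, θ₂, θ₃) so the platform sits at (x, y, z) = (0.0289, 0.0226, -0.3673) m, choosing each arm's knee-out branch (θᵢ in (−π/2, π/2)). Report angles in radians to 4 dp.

θ₁ = -0.2619, θ₂ = -0.0875, θ₃ = 0.1739

arm 1 (φ=0.0°): x'=0.0289, y'=0.0226
  e−x'=0.1211;  (l²−L²−(e−x')²−y'²−z²)/2L = 0.2121
  θ1 = atan2(B,A) + arccos(C/0.3867) = -0.2619
φ2=120.0° → target in arm frame (0.0051, -0.0363)
  e−x'=0.1449;  (l²−L²−(e−x')²−y'²−z²)/2L = 0.1764
  γ=atan2(-0.3673,0.1449)=-1.1951;  ψ=arccos(0.4468)=1.1076;  θ2=γ+ψ≈-0.0875
arm 3 (φ=240.0°): x'=-0.0340, y'=0.0137
  A=0.1840, B=-0.3673, C=(l²−L²−A²−y'²−z²)/(2L)=0.1177
  √(A²+B²)=0.4108;  θ3 = -1.1063+1.2802 ≈ 0.1739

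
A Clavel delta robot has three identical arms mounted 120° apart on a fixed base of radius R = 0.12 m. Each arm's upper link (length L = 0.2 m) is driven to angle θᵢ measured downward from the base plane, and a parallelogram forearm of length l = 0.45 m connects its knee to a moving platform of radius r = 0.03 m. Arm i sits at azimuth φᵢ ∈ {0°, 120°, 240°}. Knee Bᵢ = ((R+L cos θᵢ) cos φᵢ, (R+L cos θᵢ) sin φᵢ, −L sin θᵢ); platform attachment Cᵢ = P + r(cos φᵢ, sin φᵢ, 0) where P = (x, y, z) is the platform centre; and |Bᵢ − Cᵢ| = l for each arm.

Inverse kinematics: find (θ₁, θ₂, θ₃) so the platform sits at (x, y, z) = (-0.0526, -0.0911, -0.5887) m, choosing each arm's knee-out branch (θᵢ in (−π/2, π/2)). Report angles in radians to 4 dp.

θ₁ = 1.3091, θ₂ = 1.3091, θ₃ = 0.8727

φ1=0.0° → target in arm frame (-0.0526, -0.0911)
  A=0.1426, B=-0.5887, C=(l²−L²−A²−y'²−z²)/(2L)=-0.5318
  √(A²+B²)=0.6057;  θ1 = -1.3331+2.6422 ≈ 1.3091
rotate P by −φ2: (-0.0526, 0.0911, -0.5887)
  A=0.1426, B=-0.5887, C=(l²−L²−A²−y'²−z²)/(2L)=-0.5318
  γ=atan2(-0.5887,0.1426)=-1.3332;  ψ=arccos(-0.8779)=2.6422;  θ2=γ+ψ≈1.3091
rotate P by −φ3: (0.1052, 0.0000, -0.5887)
  e−x'=-0.0152;  (l²−L²−(e−x')²−y'²−z²)/2L = -0.4607
  γ=atan2(-0.5887,-0.0152)=-1.5966;  ψ=arccos(-0.7824)=2.4693;  θ3=γ+ψ≈0.8727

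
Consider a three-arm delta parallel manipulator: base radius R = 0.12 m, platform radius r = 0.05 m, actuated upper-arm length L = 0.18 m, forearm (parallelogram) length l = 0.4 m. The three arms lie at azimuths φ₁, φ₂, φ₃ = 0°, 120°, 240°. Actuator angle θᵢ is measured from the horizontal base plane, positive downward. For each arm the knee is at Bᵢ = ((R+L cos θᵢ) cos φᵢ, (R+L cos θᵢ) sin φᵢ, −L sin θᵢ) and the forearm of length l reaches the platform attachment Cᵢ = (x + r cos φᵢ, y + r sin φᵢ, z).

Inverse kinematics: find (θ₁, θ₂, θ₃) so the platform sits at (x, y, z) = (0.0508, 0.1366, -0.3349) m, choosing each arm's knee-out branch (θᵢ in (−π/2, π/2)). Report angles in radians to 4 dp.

arm 1 (φ=0.0°): x'=0.0508, y'=0.1366
  A cos θ + B sin θ = C:  0.0192·cos θ + -0.3349·sin θ = -0.0100
  γ=atan2(-0.3349,0.0192)=-1.5135;  ψ=arccos(-0.0297)=1.6005;  θ1=γ+ψ≈0.0870
φ2=120.0° → target in arm frame (0.0929, -0.1123)
  e−x'=-0.0229;  (l²−L²−(e−x')²−y'²−z²)/2L = 0.0064
  θ2 = atan2(B,A) + arccos(C/0.3357) = -0.0874
arm 3 (φ=240.0°): x'=-0.1437, y'=-0.0243
  A cos θ + B sin θ = C:  0.2137·cos θ + -0.3349·sin θ = -0.0856
  γ=atan2(-0.3349,0.2137)=-1.0028;  ψ=arccos(-0.2155)=1.7880;  θ3=γ+ψ≈0.7851

θ₁ = 0.0870, θ₂ = -0.0874, θ₃ = 0.7851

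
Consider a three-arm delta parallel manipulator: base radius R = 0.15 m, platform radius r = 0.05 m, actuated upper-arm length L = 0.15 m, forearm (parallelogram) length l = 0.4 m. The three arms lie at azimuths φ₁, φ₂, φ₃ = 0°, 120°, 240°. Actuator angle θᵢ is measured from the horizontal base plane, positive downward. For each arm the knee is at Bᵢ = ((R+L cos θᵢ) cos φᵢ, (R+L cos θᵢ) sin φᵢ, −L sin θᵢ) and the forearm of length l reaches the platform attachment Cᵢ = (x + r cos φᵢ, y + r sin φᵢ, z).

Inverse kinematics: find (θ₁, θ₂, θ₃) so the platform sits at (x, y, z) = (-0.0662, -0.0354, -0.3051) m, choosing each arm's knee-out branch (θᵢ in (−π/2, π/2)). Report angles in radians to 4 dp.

rotate P by −φ1: (-0.0662, -0.0354, -0.3051)
  A=0.1662, B=-0.3051, C=(l²−L²−A²−y'²−z²)/(2L)=0.0518
  γ=atan2(-0.3051,0.1662)=-1.0720;  ψ=arccos(0.1491)=1.4212;  θ1=γ+ψ≈0.3492
rotate P by −φ2: (0.0024, 0.0750, -0.3051)
  A cos θ + B sin θ = C:  0.0976·cos θ + -0.3051·sin θ = 0.0976
  √(A²+B²)=0.3203;  θ2 = -1.2613+1.2613 ≈ 0.0000
φ3=240.0° → target in arm frame (0.0638, -0.0396)
  e−x'=0.0362;  (l²−L²−(e−x')²−y'²−z²)/2L = 0.1384
  θ3 = atan2(B,A) + arccos(C/0.3072) = -0.3492

θ₁ = 0.3492, θ₂ = 0.0000, θ₃ = -0.3492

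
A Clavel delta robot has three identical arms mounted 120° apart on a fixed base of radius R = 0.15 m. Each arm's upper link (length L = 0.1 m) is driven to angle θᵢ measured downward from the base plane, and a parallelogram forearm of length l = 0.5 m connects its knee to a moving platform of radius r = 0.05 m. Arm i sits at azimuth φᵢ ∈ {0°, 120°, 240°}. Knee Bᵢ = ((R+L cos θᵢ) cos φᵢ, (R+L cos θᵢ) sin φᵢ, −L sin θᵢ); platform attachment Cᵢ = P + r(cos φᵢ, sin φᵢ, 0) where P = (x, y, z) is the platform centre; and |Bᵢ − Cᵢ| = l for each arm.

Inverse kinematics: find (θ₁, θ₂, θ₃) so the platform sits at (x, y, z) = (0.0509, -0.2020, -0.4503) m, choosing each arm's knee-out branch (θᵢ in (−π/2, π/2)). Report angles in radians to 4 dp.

θ₁ = 0.1747, θ₂ = 1.1346, θ₃ = -0.2616

φ1=0.0° → target in arm frame (0.0509, -0.2020)
  e−x'=0.0491;  (l²−L²−(e−x')²−y'²−z²)/2L = -0.0299
  γ=atan2(-0.4503,0.0491)=-1.4622;  ψ=arccos(-0.0661)=1.6369;  θ1=γ+ψ≈0.1747
arm 2 (φ=120.0°): x'=-0.2004, y'=0.0569
  e−x'=0.3004;  (l²−L²−(e−x')²−y'²−z²)/2L = -0.2812
  θ2 = atan2(B,A) + arccos(C/0.5413) = 1.1346
rotate P by −φ3: (0.1495, 0.1451, -0.4503)
  A=-0.0495, B=-0.4503, C=(l²−L²−A²−y'²−z²)/(2L)=0.0687
  √(A²+B²)=0.4530;  θ3 = -1.6803+1.4186 ≈ -0.2616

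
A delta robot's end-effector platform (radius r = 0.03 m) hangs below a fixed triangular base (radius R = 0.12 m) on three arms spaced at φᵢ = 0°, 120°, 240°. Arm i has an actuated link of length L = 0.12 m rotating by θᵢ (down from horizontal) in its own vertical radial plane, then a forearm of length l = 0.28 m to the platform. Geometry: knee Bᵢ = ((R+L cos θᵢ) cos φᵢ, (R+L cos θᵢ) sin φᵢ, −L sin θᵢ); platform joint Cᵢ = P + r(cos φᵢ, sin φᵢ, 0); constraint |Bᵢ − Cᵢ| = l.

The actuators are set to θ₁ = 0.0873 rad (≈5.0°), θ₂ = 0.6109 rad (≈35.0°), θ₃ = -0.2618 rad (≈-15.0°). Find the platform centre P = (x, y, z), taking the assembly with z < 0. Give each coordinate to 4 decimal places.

arm 1 at φ=0.0°: ρ1 = 0.2095;  S1 = (0.2095, 0.0000, -0.0105)
arm 2 at φ=120.0°: ρ2 = 0.1883;  S2 = (-0.0941, 0.1631, -0.0688)
φ3=240.0°: virtual centre (-0.1030, -0.1783, 0.0311), radius l
subtract pairs → two planes through P
[-0.6074 0.3261 -0.1167]·P = -0.0038;  [-0.6250 -0.3566 0.0830]·P = -0.0007
Cramer: x(z) = 0.0038-0.0346z;  y(z) = -0.0047+0.2935z
quadratic in z: (1.0873)z²+(0.0324)z+(-0.0359)=0, √Δ=0.3966 → z ∈ {-0.1973, 0.1675}; z = -0.1973 (taking z<0)
x = 0.0106, y = -0.0626

(0.0106, -0.0626, -0.1973)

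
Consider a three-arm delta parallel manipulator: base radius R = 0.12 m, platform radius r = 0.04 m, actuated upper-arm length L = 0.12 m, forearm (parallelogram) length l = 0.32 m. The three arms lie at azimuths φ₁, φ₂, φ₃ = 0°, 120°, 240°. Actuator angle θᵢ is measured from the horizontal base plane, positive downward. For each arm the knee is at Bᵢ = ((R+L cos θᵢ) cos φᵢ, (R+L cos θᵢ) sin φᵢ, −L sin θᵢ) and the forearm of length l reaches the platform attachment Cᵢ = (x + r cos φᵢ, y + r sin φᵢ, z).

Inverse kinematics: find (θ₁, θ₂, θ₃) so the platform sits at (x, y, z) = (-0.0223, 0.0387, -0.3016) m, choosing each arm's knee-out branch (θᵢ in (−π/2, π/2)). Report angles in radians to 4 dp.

θ₁ = 0.5235, θ₂ = 0.1744, θ₃ = 0.5239

rotate P by −φ1: (-0.0223, 0.0387, -0.3016)
  A cos θ + B sin θ = C:  0.1023·cos θ + -0.3016·sin θ = -0.0622
  γ=atan2(-0.3016,0.1023)=-1.2438;  ψ=arccos(-0.1953)=1.7673;  θ1=γ+ψ≈0.5235
φ2=120.0° → target in arm frame (0.0447, 0.0000)
  A=0.0353, B=-0.3016, C=(l²−L²−A²−y'²−z²)/(2L)=-0.0175
  θ2 = atan2(B,A) + arccos(C/0.3037) = 0.1744
arm 3 (φ=240.0°): x'=-0.0224, y'=-0.0387
  A cos θ + B sin θ = C:  0.1024·cos θ + -0.3016·sin θ = -0.0622
  θ3 = atan2(B,A) + arccos(C/0.3185) = 0.5239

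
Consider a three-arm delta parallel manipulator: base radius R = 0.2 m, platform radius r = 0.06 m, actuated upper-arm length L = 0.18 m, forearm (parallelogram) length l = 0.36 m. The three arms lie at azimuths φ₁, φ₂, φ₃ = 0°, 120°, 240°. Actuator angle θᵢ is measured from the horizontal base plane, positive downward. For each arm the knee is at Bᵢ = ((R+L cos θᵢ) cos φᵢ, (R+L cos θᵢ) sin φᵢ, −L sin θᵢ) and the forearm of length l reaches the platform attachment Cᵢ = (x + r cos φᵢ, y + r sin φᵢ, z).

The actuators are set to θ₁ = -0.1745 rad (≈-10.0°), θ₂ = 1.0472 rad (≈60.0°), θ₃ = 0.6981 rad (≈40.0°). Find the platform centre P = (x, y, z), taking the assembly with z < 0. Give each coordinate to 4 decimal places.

arm 1 at φ=0.0°: e+L cos θ1 = 0.3173;  O1 = (0.3173, 0.0000, 0.0313)
O2 = (0.2300·cos120.0°, 0.2300·sin120.0°, -0.1559) = (-0.1150, 0.1992, -0.1559)
O3 = (0.2779·cos240.0°, 0.2779·sin240.0°, -0.1157) = (-0.1389, -0.2407, -0.1157)
subtract pairs → two planes through P
plane₁₂: -0.8645x+0.3984y+-0.3743z = -0.0244
det = 0.7796;  x = 0.0207+-0.3813z,  y = -0.0164+0.1121z
sphere 1 gives Az²+Bz+C=0 with A=1.1579, B=0.1599, C=-0.0404;  B²−4AC=0.2128;  roots -0.2682, 0.1301;  negative root z = -0.2682
x = 0.1230, y = -0.0464

(0.1230, -0.0464, -0.2682)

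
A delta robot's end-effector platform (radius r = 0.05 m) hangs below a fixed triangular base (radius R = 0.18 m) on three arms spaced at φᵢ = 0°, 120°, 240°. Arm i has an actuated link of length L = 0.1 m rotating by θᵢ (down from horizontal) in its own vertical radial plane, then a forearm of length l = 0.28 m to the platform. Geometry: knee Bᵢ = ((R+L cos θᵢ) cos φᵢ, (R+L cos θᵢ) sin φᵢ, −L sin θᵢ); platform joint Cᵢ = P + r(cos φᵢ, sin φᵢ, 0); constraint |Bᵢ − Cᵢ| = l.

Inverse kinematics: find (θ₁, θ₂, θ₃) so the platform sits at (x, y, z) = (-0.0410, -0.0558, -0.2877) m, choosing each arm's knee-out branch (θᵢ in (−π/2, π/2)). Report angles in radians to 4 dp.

φ1=0.0° → target in arm frame (-0.0410, -0.0558)
  A=0.1710, B=-0.2877, C=(l²−L²−A²−y'²−z²)/(2L)=-0.2336
  √(A²+B²)=0.3347;  θ1 = -1.0345+2.3435 ≈ 1.3090
φ2=120.0° → target in arm frame (-0.0278, 0.0634)
  A=0.1578, B=-0.2877, C=(l²−L²−A²−y'²−z²)/(2L)=-0.2165
  √(A²+B²)=0.3281;  θ2 = -1.0690+2.2913 ≈ 1.2223
φ3=240.0° → target in arm frame (0.0688, -0.0076)
  A=0.0612, B=-0.2877, C=(l²−L²−A²−y'²−z²)/(2L)=-0.0909
  θ3 = atan2(B,A) + arccos(C/0.2941) = 0.5236

θ₁ = 1.3090, θ₂ = 1.2223, θ₃ = 0.5236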